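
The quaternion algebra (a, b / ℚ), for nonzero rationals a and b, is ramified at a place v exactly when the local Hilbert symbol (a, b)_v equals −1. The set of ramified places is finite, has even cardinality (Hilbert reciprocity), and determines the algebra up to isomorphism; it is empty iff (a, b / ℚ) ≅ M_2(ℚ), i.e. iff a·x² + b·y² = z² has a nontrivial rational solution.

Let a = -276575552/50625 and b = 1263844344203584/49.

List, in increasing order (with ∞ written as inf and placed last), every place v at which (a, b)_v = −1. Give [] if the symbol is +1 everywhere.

[11, 13, 19, 23, 29, 31]

Mod squares: a ≡ -4321493, b ≡ 46189. Check v ∈ {∞, 2, 3, 5, 7, 11, 13, 17, 19, 23, 29, 31}.
v=29: a=29^1·(≡10), b=29^2·(≡14) mod 29; (10|29)=-1, (14|29)=-1; (−1)^{1·2·14}·(-1)^2·(-1)^1 = -1.
v=17: a=17^0·(≡2), b=17^1·(≡3) mod 17; (2|17)=+1, (3|17)=-1; (−1)^{0·1·8}·(+1)^1·(-1)^0 = +1.
v=7: a=7^0·(≡6), b=7^-2·(≡3) mod 7; (6|7)=-1, (3|7)=-1; (−1)^{0·-2·3}·(-1)^-2·(-1)^0 = +1.
v=11: a=11^1·(≡6), b=11^1·(≡2) mod 11; (6|11)=-1, (2|11)=-1; (−1)^{1·1·5}·(-1)^1·(-1)^1 = -1.
v=5: a=5^-4·(≡3), b=5^0·(≡1) mod 5; (3|5)=-1, (1|5)=+1; (−1)^{-4·0·2}·(-1)^0·(+1)^-4 = +1.
v=19: a=19^1·(≡10), b=19^1·(≡10) mod 19; (10|19)=-1, (10|19)=-1; (−1)^{1·1·9}·(-1)^1·(-1)^1 = -1.
v=∞: -4321493 < 0 and 46189 > 0  ⇒  (a,b)_∞ = +1.
v=23: a=23^1·(≡10), b=23^2·(≡5) mod 23; (10|23)=-1, (5|23)=-1; (−1)^{1·2·11}·(-1)^2·(-1)^1 = -1.
v=3: a=3^-4·(≡1), b=3^0·(≡1) mod 3; (1|3)=+1, (1|3)=+1; (−1)^{-4·0·1}·(+1)^0·(+1)^-4 = +1.
v=2: v_2(a)=6, v_2(b)=6; units ≡ 3, 5 (mod 8); ε·ε+αω+βω = 1·0+6·1+6·1 ≡ 0  ⇒  (a,b)_2 = +1.
v=13: a=13^0·(≡11), b=13^1·(≡9) mod 13; (11|13)=-1, (9|13)=+1; (−1)^{0·1·6}·(-1)^1·(+1)^0 = -1.
v=31: a=31^1·(≡4), b=31^2·(≡6) mod 31; (4|31)=+1, (6|31)=-1; (−1)^{1·2·15}·(+1)^2·(-1)^1 = -1.
(-4321493, 46189 / ℚ) ramifies at {11, 13, 19, 23, 29, 31}: a division algebra.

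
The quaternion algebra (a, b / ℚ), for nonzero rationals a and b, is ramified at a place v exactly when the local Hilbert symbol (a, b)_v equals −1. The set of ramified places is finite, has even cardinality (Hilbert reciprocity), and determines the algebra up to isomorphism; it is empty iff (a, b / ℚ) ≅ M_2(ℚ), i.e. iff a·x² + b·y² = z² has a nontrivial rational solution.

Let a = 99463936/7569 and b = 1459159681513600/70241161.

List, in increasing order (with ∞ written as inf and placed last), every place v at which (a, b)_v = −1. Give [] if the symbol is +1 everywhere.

[2, 23]

Mod squares: a ≡ 19, b ≡ 1426. Check v ∈ {∞, 2, 3, 5, 11, 13, 17, 19, 23, 29, 31}.
v=19: a=19^1·(≡1), b=19^2·(≡1) mod 19; (1|19)=+1, (1|19)=+1; (−1)^{1·2·9}·(+1)^2·(+1)^1 = +1.
v=3: a=3^-2·(≡1), b=3^0·(≡1) mod 3; (1|3)=+1, (1|3)=+1; (−1)^{-2·0·1}·(+1)^0·(+1)^-2 = +1.
v=2: v_2(a)=8, v_2(b)=7; units ≡ 3, 1 (mod 8); ε·ε+αω+βω = 1·0+8·0+7·1 ≡ 1  ⇒  (a,b)_2 = -1.
v=17: a=17^0·(≡16), b=17^-4·(≡1) mod 17; (16|17)=+1, (1|17)=+1; (−1)^{0·-4·8}·(+1)^-4·(+1)^0 = +1.
v=13: a=13^2·(≡7), b=13^0·(≡9) mod 13; (7|13)=-1, (9|13)=+1; (−1)^{2·0·6}·(-1)^0·(+1)^2 = +1.
v=∞: 19 > 0 and 1426 > 0  ⇒  (a,b)_∞ = +1.
v=31: a=31^0·(≡19), b=31^1·(≡26) mod 31; (19|31)=+1, (26|31)=-1; (−1)^{0·1·15}·(+1)^1·(-1)^0 = +1.
v=5: a=5^0·(≡4), b=5^2·(≡4) mod 5; (4|5)=+1, (4|5)=+1; (−1)^{0·2·2}·(+1)^2·(+1)^0 = +1.
v=29: a=29^-2·(≡19), b=29^-2·(≡25) mod 29; (19|29)=-1, (25|29)=+1; (−1)^{-2·-2·14}·(-1)^-2·(+1)^-2 = +1.
v=11: a=11^2·(≡8), b=11^6·(≡7) mod 11; (8|11)=-1, (7|11)=-1; (−1)^{2·6·5}·(-1)^6·(-1)^2 = +1.
v=23: a=23^0·(≡11), b=23^1·(≡12) mod 23; (11|23)=-1, (12|23)=+1; (−1)^{0·1·11}·(-1)^1·(+1)^0 = -1.
Ram(19, 1426) = {2, 23}; no ℚ_2-point on the conic.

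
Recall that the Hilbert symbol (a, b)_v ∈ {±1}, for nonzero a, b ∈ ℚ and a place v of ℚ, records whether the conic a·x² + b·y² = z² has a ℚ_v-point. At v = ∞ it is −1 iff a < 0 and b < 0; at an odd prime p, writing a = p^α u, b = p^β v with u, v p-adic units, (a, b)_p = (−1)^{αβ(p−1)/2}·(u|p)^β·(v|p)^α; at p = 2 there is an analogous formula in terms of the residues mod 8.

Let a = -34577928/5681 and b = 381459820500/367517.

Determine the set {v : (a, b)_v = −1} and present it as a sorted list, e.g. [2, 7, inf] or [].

Mod squares: a ≡ -11362, b ≡ 2185. Check v ∈ {∞, 2, 3, 5, 7, 11, 13, 19, 23, 29, 31}.
v=∞: -11362 < 0 and 2185 > 0  ⇒  (a,b)_∞ = +1.
v=7: a=7^2·(≡3), b=7^0·(≡1) mod 7; (3|7)=-1, (1|7)=+1; (−1)^{2·0·3}·(-1)^0·(+1)^2 = +1.
v=5: a=5^0·(≡2), b=5^3·(≡2) mod 5; (2|5)=-1, (2|5)=-1; (−1)^{0·3·2}·(-1)^3·(-1)^0 = -1.
v=13: a=13^-1·(≡12), b=13^0·(≡10) mod 13; (12|13)=+1, (10|13)=+1; (−1)^{-1·0·6}·(+1)^0·(+1)^-1 = +1.
v=11: a=11^2·(≡9), b=11^2·(≡8) mod 11; (9|11)=+1, (8|11)=-1; (−1)^{2·2·5}·(+1)^2·(-1)^2 = +1.
v=29: a=29^0·(≡13), b=29^-2·(≡26) mod 29; (13|29)=+1, (26|29)=-1; (−1)^{0·-2·14}·(+1)^-2·(-1)^0 = +1.
v=23: a=23^-1·(≡16), b=23^-1·(≡4) mod 23; (16|23)=+1, (4|23)=+1; (−1)^{-1·-1·11}·(+1)^-1·(+1)^-1 = -1.
v=2: v_2(a)=3, v_2(b)=2; units ≡ 7, 1 (mod 8); ε·ε+αω+βω = 1·0+3·0+2·0 ≡ 0  ⇒  (a,b)_2 = +1.
v=31: a=31^0·(≡27), b=31^2·(≡11) mod 31; (27|31)=-1, (11|31)=-1; (−1)^{0·2·15}·(-1)^2·(-1)^0 = +1.
v=19: a=19^-1·(≡15), b=19^-1·(≡17) mod 19; (15|19)=-1, (17|19)=+1; (−1)^{-1·-1·9}·(-1)^-1·(+1)^-1 = +1.
v=3: a=3^6·(≡2), b=3^8·(≡1) mod 3; (2|3)=-1, (1|3)=+1; (−1)^{6·8·1}·(-1)^8·(+1)^6 = +1.
Ram(-11362, 2185) = {5, 23}; no ℚ_5-point on the conic.

[5, 23]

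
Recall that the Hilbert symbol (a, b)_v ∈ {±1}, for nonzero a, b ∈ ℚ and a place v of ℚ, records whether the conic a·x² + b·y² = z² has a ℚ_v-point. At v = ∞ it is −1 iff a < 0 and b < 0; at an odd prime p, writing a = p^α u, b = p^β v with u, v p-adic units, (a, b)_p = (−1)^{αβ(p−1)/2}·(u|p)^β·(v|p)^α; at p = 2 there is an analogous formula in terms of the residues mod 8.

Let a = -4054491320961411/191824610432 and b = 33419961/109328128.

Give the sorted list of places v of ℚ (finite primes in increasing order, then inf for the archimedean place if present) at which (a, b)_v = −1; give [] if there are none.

[11, 13]

(a, b) ≡ (-38038, 7) mod (ℚ^×)²; places V = {2, 3, 7, 11, 13, 19, 41, 47, ∞}.
(a,b)_∞: sgn(-38038)=−, sgn(7)=+, so +1.
(a,b)_19: α=-3, u≡12; β=-2, v≡9 (mod 19); (12|19)=-1, (9|19)=+1; sign (−1)^0·-1^-2·+1^-3 = +1.
(a,b)_47: α=2, u≡37; β=2, v≡18 (mod 47); (37|47)=+1, (18|47)=+1; sign (−1)^0·+1^2·+1^2 = +1.
(a,b)_13: α=-1, u≡10; β=-2, v≡7 (mod 13); (10|13)=+1, (7|13)=-1; sign (−1)^0·+1^-2·-1^-1 = -1.
(a,b)_3: α=10, u≡2; β=2, v≡1 (mod 3); (2|3)=-1, (1|3)=+1; sign (−1)^0·-1^2·+1^10 = +1.
(a,b)_7: α=-5, u≡3; β=-1, v≡4 (mod 7); (3|7)=-1, (4|7)=+1; sign (−1)^1·-1^-1·+1^-5 = +1.
(a,b)_2: α=-7, β=-8; u≡5, v≡7 (mod 8); ε(u)ε(v)=0·1, αω(v)=-7·0, βω(u)=-8·1; sum ≡ 0  ⇒  +1.
(a,b)_41: α=4, u≡40; β=2, v≡14 (mod 41); (40|41)=+1, (14|41)=-1; sign (−1)^0·+1^2·-1^4 = +1.
(a,b)_11: α=1, u≡2; β=0, v≡10 (mod 11); (2|11)=-1, (10|11)=-1; sign (−1)^0·-1^0·-1^1 = -1.
(-38038, 7 / ℚ) ramifies at {11, 13}: a division algebra.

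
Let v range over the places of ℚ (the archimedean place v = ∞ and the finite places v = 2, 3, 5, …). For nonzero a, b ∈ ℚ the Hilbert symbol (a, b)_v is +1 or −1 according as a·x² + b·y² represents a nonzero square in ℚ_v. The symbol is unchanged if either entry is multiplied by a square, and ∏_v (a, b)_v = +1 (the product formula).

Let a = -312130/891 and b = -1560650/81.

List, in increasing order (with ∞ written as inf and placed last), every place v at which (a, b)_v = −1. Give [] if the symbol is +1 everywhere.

[11, inf]

(a, b) ≡ (-1430, -26) mod (ℚ^×)²; places V = {2, 3, 5, 7, 11, 13, ∞}.
(a,b)_3: α=-4, u≡1; β=-4, v≡1 (mod 3); (1|3)=+1, (1|3)=+1; sign (−1)^0·+1^-4·+1^-4 = +1.
(a,b)_7: α=4, u≡5; β=4, v≡2 (mod 7); (5|7)=-1, (2|7)=+1; sign (−1)^0·-1^4·+1^4 = +1.
(a,b)_13: α=1, u≡2; β=1, v≡6 (mod 13); (2|13)=-1, (6|13)=-1; sign (−1)^0·-1^1·-1^1 = +1.
(a,b)_5: α=1, u≡4; β=2, v≡4 (mod 5); (4|5)=+1, (4|5)=+1; sign (−1)^0·+1^2·+1^1 = +1.
(a,b)_2: α=1, β=1; u≡5, v≡3 (mod 8); ε(u)ε(v)=0·1, αω(v)=1·1, βω(u)=1·1; sum ≡ 0  ⇒  +1.
(a,b)_∞: sgn(-1430)=−, sgn(-26)=−, so -1.
(a,b)_11: α=-1, u≡7; β=0, v≡2 (mod 11); (7|11)=-1, (2|11)=-1; sign (−1)^0·-1^0·-1^-1 = -1.
Ram(-1430, -26) = {11, ∞}; no ℚ_11-point on the conic.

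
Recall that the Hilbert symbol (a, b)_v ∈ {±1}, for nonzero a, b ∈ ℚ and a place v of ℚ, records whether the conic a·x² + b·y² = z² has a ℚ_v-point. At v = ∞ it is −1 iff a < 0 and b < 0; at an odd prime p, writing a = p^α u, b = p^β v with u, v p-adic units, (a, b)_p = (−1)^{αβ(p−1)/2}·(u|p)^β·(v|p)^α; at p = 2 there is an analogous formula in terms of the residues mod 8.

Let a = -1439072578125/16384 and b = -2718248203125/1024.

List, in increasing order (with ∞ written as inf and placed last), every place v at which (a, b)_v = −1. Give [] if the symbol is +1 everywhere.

Mod squares: a ≡ -23205, b ≡ -1365. Check v ∈ {∞, 2, 3, 5, 7, 13, 17}.
v=3: a=3^5·(≡2), b=3^3·(≡1) mod 3; (2|3)=-1, (1|3)=+1; (−1)^{5·3·1}·(-1)^3·(+1)^5 = +1.
v=∞: -23205 < 0 and -1365 < 0  ⇒  (a,b)_∞ = -1.
v=7: a=7^3·(≡3), b=7^3·(≡2) mod 7; (3|7)=-1, (2|7)=+1; (−1)^{3·3·3}·(-1)^3·(+1)^3 = +1.
v=13: a=13^1·(≡4), b=13^1·(≡1) mod 13; (4|13)=+1, (1|13)=+1; (−1)^{1·1·6}·(+1)^1·(+1)^1 = +1.
v=2: v_2(a)=-14, v_2(b)=-10; units ≡ 3, 3 (mod 8); ε·ε+αω+βω = 1·1+-14·1+-10·1 ≡ 1  ⇒  (a,b)_2 = -1.
v=5: a=5^7·(≡4), b=5^7·(≡2) mod 5; (4|5)=+1, (2|5)=-1; (−1)^{7·7·2}·(+1)^7·(-1)^7 = -1.
v=17: a=17^1·(≡3), b=17^2·(≡11) mod 17; (3|17)=-1, (11|17)=-1; (−1)^{1·2·8}·(-1)^2·(-1)^1 = -1.
(-23205, -1365 / ℚ) ramifies at {2, 5, 17, ∞}: a division algebra.

[2, 5, 17, inf]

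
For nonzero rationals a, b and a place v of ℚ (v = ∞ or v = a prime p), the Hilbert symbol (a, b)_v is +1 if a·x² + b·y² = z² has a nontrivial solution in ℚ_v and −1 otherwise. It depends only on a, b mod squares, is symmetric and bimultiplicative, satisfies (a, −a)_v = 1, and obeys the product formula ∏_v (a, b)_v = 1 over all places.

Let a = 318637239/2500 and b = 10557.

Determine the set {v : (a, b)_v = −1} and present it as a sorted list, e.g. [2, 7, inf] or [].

[19, 23]

Mod squares: a ≡ 1311, b ≡ 1173. Check v ∈ {∞, 2, 3, 5, 17, 19, 23, 29}.
v=5: a=5^-4·(≡1), b=5^0·(≡2) mod 5; (1|5)=+1, (2|5)=-1; (−1)^{-4·0·2}·(+1)^0·(-1)^-4 = +1.
v=29: a=29^2·(≡28), b=29^0·(≡1) mod 29; (28|29)=+1, (1|29)=+1; (−1)^{2·0·14}·(+1)^0·(+1)^2 = +1.
v=3: a=3^1·(≡2), b=3^3·(≡1) mod 3; (2|3)=-1, (1|3)=+1; (−1)^{1·3·1}·(-1)^3·(+1)^1 = +1.
v=2: v_2(a)=-2, v_2(b)=0; units ≡ 7, 5 (mod 8); ε·ε+αω+βω = 1·0+-2·1+0·0 ≡ 0  ⇒  (a,b)_2 = +1.
v=∞: 1311 > 0 and 1173 > 0  ⇒  (a,b)_∞ = +1.
v=19: a=19^1·(≡8), b=19^0·(≡12) mod 19; (8|19)=-1, (12|19)=-1; (−1)^{1·0·9}·(-1)^0·(-1)^1 = -1.
v=17: a=17^2·(≡16), b=17^1·(≡9) mod 17; (16|17)=+1, (9|17)=+1; (−1)^{2·1·8}·(+1)^1·(+1)^2 = +1.
v=23: a=23^1·(≡17), b=23^1·(≡22) mod 23; (17|23)=-1, (22|23)=-1; (−1)^{1·1·11}·(-1)^1·(-1)^1 = -1.
Ram(1311, 1173) = {19, 23}; no ℚ_19-point on the conic.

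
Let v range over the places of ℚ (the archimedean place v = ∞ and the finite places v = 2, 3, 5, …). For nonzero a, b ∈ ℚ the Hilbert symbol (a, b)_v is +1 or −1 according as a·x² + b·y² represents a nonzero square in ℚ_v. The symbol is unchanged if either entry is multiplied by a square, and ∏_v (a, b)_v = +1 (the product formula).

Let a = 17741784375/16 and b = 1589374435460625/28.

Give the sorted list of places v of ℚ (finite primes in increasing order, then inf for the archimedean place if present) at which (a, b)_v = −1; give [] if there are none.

[2, 7, 11, 19]

Mod squares: a ≡ 350455, b ≡ 1043119. Check v ∈ {∞, 2, 3, 5, 7, 11, 17, 19, 23, 31}.
v=11: a=11^0·(≡8), b=11^1·(≡5) mod 11; (8|11)=-1, (5|11)=+1; (−1)^{0·1·5}·(-1)^1·(+1)^0 = -1.
v=7: a=7^1·(≡4), b=7^-1·(≡4) mod 7; (4|7)=+1, (4|7)=+1; (−1)^{1·-1·3}·(+1)^-1·(+1)^1 = -1.
v=3: a=3^4·(≡1), b=3^10·(≡1) mod 3; (1|3)=+1, (1|3)=+1; (−1)^{4·10·1}·(+1)^10·(+1)^4 = +1.
v=23: a=23^0·(≡12), b=23^1·(≡11) mod 23; (12|23)=+1, (11|23)=-1; (−1)^{0·1·11}·(+1)^1·(-1)^0 = +1.
v=17: a=17^1·(≡11), b=17^2·(≡13) mod 17; (11|17)=-1, (13|17)=+1; (−1)^{1·2·8}·(-1)^2·(+1)^1 = +1.
v=∞: 350455 > 0 and 1043119 > 0  ⇒  (a,b)_∞ = +1.
v=31: a=31^1·(≡22), b=31^1·(≡14) mod 31; (22|31)=-1, (14|31)=+1; (−1)^{1·1·15}·(-1)^1·(+1)^1 = +1.
v=2: v_2(a)=-4, v_2(b)=-2; units ≡ 7, 7 (mod 8); ε·ε+αω+βω = 1·1+-4·0+-2·0 ≡ 1  ⇒  (a,b)_2 = -1.
v=19: a=19^1·(≡12), b=19^1·(≡2) mod 19; (12|19)=-1, (2|19)=-1; (−1)^{1·1·9}·(-1)^1·(-1)^1 = -1.
v=5: a=5^5·(≡1), b=5^4·(≡4) mod 5; (1|5)=+1, (4|5)=+1; (−1)^{5·4·2}·(+1)^4·(+1)^5 = +1.
|Ram(350455, 1043119)| = 4, even; anisotropic at {2, 7, 11, 19}.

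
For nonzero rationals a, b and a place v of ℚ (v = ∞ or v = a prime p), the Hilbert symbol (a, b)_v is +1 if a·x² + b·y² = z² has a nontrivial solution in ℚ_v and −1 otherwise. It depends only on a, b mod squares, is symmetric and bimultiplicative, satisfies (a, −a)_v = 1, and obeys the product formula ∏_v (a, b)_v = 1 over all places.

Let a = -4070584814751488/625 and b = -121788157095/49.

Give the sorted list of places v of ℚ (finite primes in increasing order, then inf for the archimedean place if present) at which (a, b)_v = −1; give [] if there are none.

[5, 19, 23, inf]

Mod squares: a ≡ -47, b ≡ -102695. Check v ∈ {∞, 2, 3, 5, 7, 11, 19, 23, 47}.
v=∞: -47 < 0 and -102695 < 0  ⇒  (a,b)_∞ = -1.
v=19: a=19^2·(≡2), b=19^1·(≡12) mod 19; (2|19)=-1, (12|19)=-1; (−1)^{2·1·9}·(-1)^1·(-1)^2 = -1.
v=47: a=47^1·(≡26), b=47^1·(≡16) mod 47; (26|47)=-1, (16|47)=+1; (−1)^{1·1·23}·(-1)^1·(+1)^1 = +1.
v=3: a=3^0·(≡1), b=3^4·(≡1) mod 3; (1|3)=+1, (1|3)=+1; (−1)^{0·4·1}·(+1)^4·(+1)^0 = +1.
v=5: a=5^-4·(≡2), b=5^1·(≡4) mod 5; (2|5)=-1, (4|5)=+1; (−1)^{-4·1·2}·(-1)^1·(+1)^-4 = -1.
v=2: v_2(a)=8, v_2(b)=0; units ≡ 1, 1 (mod 8); ε·ε+αω+βω = 0·0+8·0+0·0 ≡ 0  ⇒  (a,b)_2 = +1.
v=11: a=11^6·(≡2), b=11^4·(≡3) mod 11; (2|11)=-1, (3|11)=+1; (−1)^{6·4·5}·(-1)^4·(+1)^6 = +1.
v=7: a=7^0·(≡1), b=7^-2·(≡4) mod 7; (1|7)=+1, (4|7)=+1; (−1)^{0·-2·3}·(+1)^-2·(+1)^0 = +1.
v=23: a=23^2·(≡7), b=23^1·(≡5) mod 23; (7|23)=-1, (5|23)=-1; (−1)^{2·1·11}·(-1)^1·(-1)^2 = -1.
|Ram(-47, -102695)| = 4, even; anisotropic at {5, 19, 23, ∞}.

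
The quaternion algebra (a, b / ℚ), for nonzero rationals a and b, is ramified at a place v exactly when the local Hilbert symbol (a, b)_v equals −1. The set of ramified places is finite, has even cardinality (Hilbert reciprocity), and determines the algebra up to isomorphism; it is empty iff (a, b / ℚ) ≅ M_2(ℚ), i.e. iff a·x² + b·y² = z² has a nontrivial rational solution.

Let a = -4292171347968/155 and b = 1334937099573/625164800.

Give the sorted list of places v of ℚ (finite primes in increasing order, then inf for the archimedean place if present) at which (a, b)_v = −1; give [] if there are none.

[31, 41]

Mod squares: a ≡ -2020890, b ≡ 7626. Check v ∈ {∞, 2, 3, 5, 7, 11, 13, 17, 31, 41, 53}.
v=13: a=13^0·(≡10), b=13^-2·(≡7) mod 13; (10|13)=+1, (7|13)=-1; (−1)^{0·-2·6}·(+1)^-2·(-1)^0 = +1.
v=11: a=11^0·(≡2), b=11^2·(≡5) mod 11; (2|11)=-1, (5|11)=+1; (−1)^{0·2·5}·(-1)^2·(+1)^0 = +1.
v=53: a=53^1·(≡51), b=53^0·(≡37) mod 53; (51|53)=-1, (37|53)=+1; (−1)^{1·0·26}·(-1)^0·(+1)^1 = +1.
v=3: a=3^9·(≡2), b=3^11·(≡1) mod 3; (2|3)=-1, (1|3)=+1; (−1)^{9·11·1}·(-1)^11·(+1)^9 = +1.
v=2: v_2(a)=11, v_2(b)=-9; units ≡ 3, 5 (mod 8); ε·ε+αω+βω = 1·0+11·1+-9·1 ≡ 0  ⇒  (a,b)_2 = +1.
v=41: a=41^1·(≡18), b=41^1·(≡13) mod 41; (18|41)=+1, (13|41)=-1; (−1)^{1·1·20}·(+1)^1·(-1)^1 = -1.
v=5: a=5^-1·(≡2), b=5^-2·(≡4) mod 5; (2|5)=-1, (4|5)=+1; (−1)^{-1·-2·2}·(-1)^-2·(+1)^-1 = +1.
v=17: a=17^0·(≡4), b=17^-2·(≡10) mod 17; (4|17)=+1, (10|17)=-1; (−1)^{0·-2·8}·(+1)^-2·(-1)^0 = +1.
v=∞: -2020890 < 0 and 7626 > 0  ⇒  (a,b)_∞ = +1.
v=31: a=31^-1·(≡6), b=31^1·(≡30) mod 31; (6|31)=-1, (30|31)=-1; (−1)^{-1·1·15}·(-1)^1·(-1)^-1 = -1.
v=7: a=7^2·(≡5), b=7^2·(≡5) mod 7; (5|7)=-1, (5|7)=-1; (−1)^{2·2·3}·(-1)^2·(-1)^2 = +1.
(-2020890, 7626 / ℚ) ramifies at {31, 41}: a division algebra.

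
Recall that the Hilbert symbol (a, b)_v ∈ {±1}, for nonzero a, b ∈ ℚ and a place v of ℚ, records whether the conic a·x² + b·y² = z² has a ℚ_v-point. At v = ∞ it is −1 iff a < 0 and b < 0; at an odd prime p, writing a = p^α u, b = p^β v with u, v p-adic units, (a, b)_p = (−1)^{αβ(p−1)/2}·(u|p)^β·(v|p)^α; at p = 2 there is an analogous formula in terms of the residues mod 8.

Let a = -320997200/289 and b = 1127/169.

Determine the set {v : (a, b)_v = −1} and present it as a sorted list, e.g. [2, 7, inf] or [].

[2, 37]

Mod squares: a ≡ -1517, b ≡ 23. Check v ∈ {∞, 2, 5, 7, 13, 17, 23, 37, 41}.
v=2: v_2(a)=4, v_2(b)=0; units ≡ 3, 7 (mod 8); ε·ε+αω+βω = 1·1+4·0+0·1 ≡ 1  ⇒  (a,b)_2 = -1.
v=41: a=41^1·(≡39), b=41^0·(≡4) mod 41; (39|41)=+1, (4|41)=+1; (−1)^{1·0·20}·(+1)^0·(+1)^1 = +1.
v=17: a=17^-2·(≡13), b=17^0·(≡12) mod 17; (13|17)=+1, (12|17)=-1; (−1)^{-2·0·8}·(+1)^0·(-1)^-2 = +1.
v=37: a=37^1·(≡30), b=37^0·(≡29) mod 37; (30|37)=+1, (29|37)=-1; (−1)^{1·0·18}·(+1)^0·(-1)^1 = -1.
v=7: a=7^0·(≡4), b=7^2·(≡2) mod 7; (4|7)=+1, (2|7)=+1; (−1)^{0·2·3}·(+1)^2·(+1)^0 = +1.
v=13: a=13^0·(≡3), b=13^-2·(≡9) mod 13; (3|13)=+1, (9|13)=+1; (−1)^{0·-2·6}·(+1)^-2·(+1)^0 = +1.
v=23: a=23^2·(≡6), b=23^1·(≡9) mod 23; (6|23)=+1, (9|23)=+1; (−1)^{2·1·11}·(+1)^1·(+1)^2 = +1.
v=5: a=5^2·(≡3), b=5^0·(≡3) mod 5; (3|5)=-1, (3|5)=-1; (−1)^{2·0·2}·(-1)^0·(-1)^2 = +1.
v=∞: -1517 < 0 and 23 > 0  ⇒  (a,b)_∞ = +1.
|Ram(-1517, 23)| = 2, even; anisotropic at {2, 37}.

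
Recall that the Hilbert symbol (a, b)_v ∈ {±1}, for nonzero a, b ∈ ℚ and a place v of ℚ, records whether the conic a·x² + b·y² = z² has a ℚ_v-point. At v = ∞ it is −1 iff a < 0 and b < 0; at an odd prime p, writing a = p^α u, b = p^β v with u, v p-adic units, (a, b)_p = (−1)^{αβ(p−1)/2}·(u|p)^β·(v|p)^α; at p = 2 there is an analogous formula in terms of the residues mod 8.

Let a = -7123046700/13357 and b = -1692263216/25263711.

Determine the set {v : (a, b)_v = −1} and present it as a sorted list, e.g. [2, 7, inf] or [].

[3, 19, 29, 31, 37, inf]

(a, b) ≡ (-1097679, -20855901) mod (ℚ^×)²; places V = {2, 3, 5, 7, 11, 19, 29, 31, 37, ∞}.
(a,b)_31: α=1, u≡26; β=1, v≡17 (mod 31); (26|31)=-1, (17|31)=-1; sign (−1)^1·-1^1·-1^1 = -1.
(a,b)_29: α=1, u≡6; β=1, v≡21 (mod 29); (6|29)=+1, (21|29)=-1; sign (−1)^0·+1^1·-1^1 = -1.
(a,b)_∞: sgn(-1097679)=−, sgn(-20855901)=−, so -1.
(a,b)_7: α=4, u≡5; β=6, v≡2 (mod 7); (5|7)=-1, (2|7)=+1; sign (−1)^0·-1^6·+1^4 = +1.
(a,b)_11: α=1, u≡9; β=-3, v≡10 (mod 11); (9|11)=+1, (10|11)=-1; sign (−1)^1·+1^-3·-1^1 = +1.
(a,b)_5: α=2, u≡1; β=0, v≡4 (mod 5); (1|5)=+1, (4|5)=+1; sign (−1)^0·+1^0·+1^2 = +1.
(a,b)_37: α=-1, u≡11; β=-1, v≡32 (mod 37); (11|37)=+1, (32|37)=-1; sign (−1)^0·+1^-1·-1^-1 = -1.
(a,b)_19: α=-2, u≡14; β=-1, v≡12 (mod 19); (14|19)=-1, (12|19)=-1; sign (−1)^0·-1^-1·-1^-2 = -1.
(a,b)_2: α=2, β=4; u≡1, v≡3 (mod 8); ε(u)ε(v)=0·1, αω(v)=2·1, βω(u)=4·0; sum ≡ 0  ⇒  +1.
(a,b)_3: α=1, u≡2; β=-3, v≡2 (mod 3); (2|3)=-1, (2|3)=-1; sign (−1)^1·-1^-3·-1^1 = -1.
|Ram(-1097679, -20855901)| = 6, even; anisotropic at {3, 19, 29, 31, 37, ∞}.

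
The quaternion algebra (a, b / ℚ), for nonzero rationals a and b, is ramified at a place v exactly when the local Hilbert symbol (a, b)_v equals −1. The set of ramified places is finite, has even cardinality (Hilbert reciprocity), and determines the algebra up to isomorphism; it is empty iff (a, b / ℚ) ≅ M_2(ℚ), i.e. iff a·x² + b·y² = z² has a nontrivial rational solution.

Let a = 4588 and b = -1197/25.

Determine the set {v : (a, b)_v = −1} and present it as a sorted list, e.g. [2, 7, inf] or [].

Mod squares: a ≡ 1147, b ≡ -133. Check v ∈ {∞, 2, 3, 5, 7, 19, 31, 37}.
v=3: a=3^0·(≡1), b=3^2·(≡2) mod 3; (1|3)=+1, (2|3)=-1; (−1)^{0·2·1}·(+1)^2·(-1)^0 = +1.
v=∞: 1147 > 0 and -133 < 0  ⇒  (a,b)_∞ = +1.
v=31: a=31^1·(≡24), b=31^0·(≡29) mod 31; (24|31)=-1, (29|31)=-1; (−1)^{1·0·15}·(-1)^0·(-1)^1 = -1.
v=5: a=5^0·(≡3), b=5^-2·(≡3) mod 5; (3|5)=-1, (3|5)=-1; (−1)^{0·-2·2}·(-1)^-2·(-1)^0 = +1.
v=19: a=19^0·(≡9), b=19^1·(≡18) mod 19; (9|19)=+1, (18|19)=-1; (−1)^{0·1·9}·(+1)^1·(-1)^0 = +1.
v=7: a=7^0·(≡3), b=7^1·(≡1) mod 7; (3|7)=-1, (1|7)=+1; (−1)^{0·1·3}·(-1)^1·(+1)^0 = -1.
v=2: v_2(a)=2, v_2(b)=0; units ≡ 3, 3 (mod 8); ε·ε+αω+βω = 1·1+2·1+0·1 ≡ 1  ⇒  (a,b)_2 = -1.
v=37: a=37^1·(≡13), b=37^0·(≡35) mod 37; (13|37)=-1, (35|37)=-1; (−1)^{1·0·18}·(-1)^0·(-1)^1 = -1.
(1147, -133 / ℚ) ramifies at {2, 7, 31, 37}: a division algebra.

[2, 7, 31, 37]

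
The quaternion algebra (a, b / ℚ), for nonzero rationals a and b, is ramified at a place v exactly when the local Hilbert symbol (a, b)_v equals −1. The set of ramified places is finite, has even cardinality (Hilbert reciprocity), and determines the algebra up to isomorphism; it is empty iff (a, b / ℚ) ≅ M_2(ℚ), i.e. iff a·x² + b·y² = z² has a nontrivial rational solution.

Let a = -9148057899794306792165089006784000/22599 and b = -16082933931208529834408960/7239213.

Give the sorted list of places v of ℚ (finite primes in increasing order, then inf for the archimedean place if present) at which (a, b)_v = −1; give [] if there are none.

[2, 5, 23, inf]

Mod squares: a ≡ -92690, b ≡ -310155. Check v ∈ {∞, 2, 3, 5, 7, 11, 13, 19, 23, 29, 31, 41}.
v=41: a=41^4·(≡30), b=41^2·(≡20) mod 41; (30|41)=-1, (20|41)=+1; (−1)^{4·2·20}·(-1)^2·(+1)^4 = +1.
v=31: a=31^-1·(≡23), b=31^-3·(≡8) mod 31; (23|31)=-1, (8|31)=+1; (−1)^{-1·-3·15}·(-1)^-3·(+1)^-1 = +1.
v=29: a=29^2·(≡13), b=29^1·(≡7) mod 29; (13|29)=+1, (7|29)=+1; (−1)^{2·1·14}·(+1)^1·(+1)^2 = +1.
v=23: a=23^5·(≡9), b=23^3·(≡3) mod 23; (9|23)=+1, (3|23)=+1; (−1)^{5·3·11}·(+1)^3·(+1)^5 = -1.
v=2: v_2(a)=9, v_2(b)=10; units ≡ 7, 5 (mod 8); ε·ε+αω+βω = 1·0+9·1+10·0 ≡ 1  ⇒  (a,b)_2 = -1.
v=19: a=19^0·(≡1), b=19^2·(≡6) mod 19; (1|19)=+1, (6|19)=+1; (−1)^{0·2·9}·(+1)^2·(+1)^0 = +1.
v=5: a=5^3·(≡2), b=5^1·(≡1) mod 5; (2|5)=-1, (1|5)=+1; (−1)^{3·1·2}·(-1)^1·(+1)^3 = -1.
v=11: a=11^6·(≡6), b=11^6·(≡9) mod 11; (6|11)=-1, (9|11)=+1; (−1)^{6·6·5}·(-1)^6·(+1)^6 = +1.
v=3: a=3^-6·(≡1), b=3^-5·(≡1) mod 3; (1|3)=+1, (1|3)=+1; (−1)^{-6·-5·1}·(+1)^-5·(+1)^-6 = +1.
v=13: a=13^3·(≡2), b=13^2·(≡3) mod 13; (2|13)=-1, (3|13)=+1; (−1)^{3·2·6}·(-1)^2·(+1)^3 = +1.
v=∞: -92690 < 0 and -310155 < 0  ⇒  (a,b)_∞ = -1.
v=7: a=7^4·(≡1), b=7^2·(≡1) mod 7; (1|7)=+1, (1|7)=+1; (−1)^{4·2·3}·(+1)^2·(+1)^4 = +1.
|Ram(-92690, -310155)| = 4, even; anisotropic at {2, 5, 23, ∞}.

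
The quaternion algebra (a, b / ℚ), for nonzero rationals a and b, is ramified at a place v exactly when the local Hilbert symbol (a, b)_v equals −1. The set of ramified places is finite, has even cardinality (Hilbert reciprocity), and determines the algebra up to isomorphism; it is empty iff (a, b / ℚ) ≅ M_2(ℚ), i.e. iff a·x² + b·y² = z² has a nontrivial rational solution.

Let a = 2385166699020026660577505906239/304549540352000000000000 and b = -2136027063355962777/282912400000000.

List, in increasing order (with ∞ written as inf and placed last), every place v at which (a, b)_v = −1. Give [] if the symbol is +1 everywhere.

(a, b) ≡ (462, -33) mod (ℚ^×)²; places V = {2, 3, 5, 7, 11, 13, 19, 29, ∞}.
(a,b)_2: α=-21, β=-10; u≡7, v≡7 (mod 8); ε(u)ε(v)=1·1, αω(v)=-21·0, βω(u)=-10·0; sum ≡ 1  ⇒  -1.
(a,b)_19: α=4, u≡9; β=2, v≡1 (mod 19); (9|19)=+1, (1|19)=+1; sign (−1)^0·+1^2·+1^4 = +1.
(a,b)_29: α=-6, u≡11; β=-4, v≡23 (mod 29); (11|29)=-1, (23|29)=+1; sign (−1)^0·-1^-4·+1^-6 = +1.
(a,b)_3: α=5, u≡1; β=3, v≡1 (mod 3); (1|3)=+1, (1|3)=+1; sign (−1)^1·+1^3·+1^5 = -1.
(a,b)_11: α=5, u≡3; β=3, v≡10 (mod 11); (3|11)=+1, (10|11)=-1; sign (−1)^1·+1^3·-1^5 = +1.
(a,b)_∞: sgn(462)=+, sgn(-33)=−, so +1.
(a,b)_13: α=6, u≡6; β=4, v≡8 (mod 13); (6|13)=-1, (8|13)=-1; sign (−1)^0·-1^4·-1^6 = +1.
(a,b)_5: α=-12, u≡2; β=-8, v≡2 (mod 5); (2|5)=-1, (2|5)=-1; sign (−1)^0·-1^-8·-1^-12 = +1.
(a,b)_7: α=13, u≡6; β=8, v≡4 (mod 7); (6|7)=-1, (4|7)=+1; sign (−1)^0·-1^8·+1^13 = +1.
|Ram(462, -33)| = 2, even; anisotropic at {2, 3}.

[2, 3]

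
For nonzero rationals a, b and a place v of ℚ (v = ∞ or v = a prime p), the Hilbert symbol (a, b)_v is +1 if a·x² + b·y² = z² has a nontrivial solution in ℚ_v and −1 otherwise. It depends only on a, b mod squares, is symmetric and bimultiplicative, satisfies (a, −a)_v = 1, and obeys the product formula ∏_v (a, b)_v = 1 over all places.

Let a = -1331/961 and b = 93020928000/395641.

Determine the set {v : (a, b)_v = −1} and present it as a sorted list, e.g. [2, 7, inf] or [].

[2, 7, 11, 13]

(a, b) ≡ (-11, 30030) mod (ℚ^×)²; places V = {2, 3, 5, 7, 11, 13, 17, 31, 37, ∞}.
(a,b)_3: α=0, u≡1; β=1, v≡2 (mod 3); (1|3)=+1, (2|3)=-1; sign (−1)^0·+1^1·-1^0 = +1.
(a,b)_2: α=0, β=11; u≡5, v≡7 (mod 8); ε(u)ε(v)=0·1, αω(v)=0·0, βω(u)=11·1; sum ≡ 1  ⇒  -1.
(a,b)_7: α=0, u≡3; β=1, v≡5 (mod 7); (3|7)=-1, (5|7)=-1; sign (−1)^0·-1^1·-1^0 = -1.
(a,b)_5: α=0, u≡4; β=3, v≡4 (mod 5); (4|5)=+1, (4|5)=+1; sign (−1)^0·+1^3·+1^0 = +1.
(a,b)_17: α=0, u≡7; β=-2, v≡4 (mod 17); (7|17)=-1, (4|17)=+1; sign (−1)^0·-1^-2·+1^0 = +1.
(a,b)_37: α=0, u≡36; β=-2, v≡31 (mod 37); (36|37)=+1, (31|37)=-1; sign (−1)^0·+1^-2·-1^0 = +1.
(a,b)_31: α=-2, u≡2; β=0, v≡29 (mod 31); (2|31)=+1, (29|31)=-1; sign (−1)^0·+1^0·-1^-2 = +1.
(a,b)_∞: sgn(-11)=−, sgn(30030)=+, so +1.
(a,b)_11: α=3, u≡8; β=3, v≡7 (mod 11); (8|11)=-1, (7|11)=-1; sign (−1)^1·-1^3·-1^3 = -1.
(a,b)_13: α=0, u≡5; β=1, v≡9 (mod 13); (5|13)=-1, (9|13)=+1; sign (−1)^0·-1^1·+1^0 = -1.
(-11, 30030 / ℚ) ramifies at {2, 7, 11, 13}: a division algebra.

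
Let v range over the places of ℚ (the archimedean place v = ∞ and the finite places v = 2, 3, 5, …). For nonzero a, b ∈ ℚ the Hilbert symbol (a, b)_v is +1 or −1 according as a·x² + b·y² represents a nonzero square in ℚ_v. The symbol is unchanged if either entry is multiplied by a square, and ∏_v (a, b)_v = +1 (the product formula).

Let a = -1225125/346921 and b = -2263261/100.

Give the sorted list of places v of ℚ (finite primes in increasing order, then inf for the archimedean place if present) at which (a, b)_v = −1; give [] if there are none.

Mod squares: a ≡ -5, b ≡ -46189. Check v ∈ {∞, 2, 3, 5, 7, 11, 13, 17, 19, 31}.
v=∞: -5 < 0 and -46189 < 0  ⇒  (a,b)_∞ = -1.
v=2: v_2(a)=0, v_2(b)=-2; units ≡ 3, 3 (mod 8); ε·ε+αω+βω = 1·1+0·1+-2·1 ≡ 1  ⇒  (a,b)_2 = -1.
v=17: a=17^0·(≡7), b=17^1·(≡3) mod 17; (7|17)=-1, (3|17)=-1; (−1)^{0·1·8}·(-1)^1·(-1)^0 = -1.
v=13: a=13^0·(≡7), b=13^1·(≡10) mod 13; (7|13)=-1, (10|13)=+1; (−1)^{0·1·6}·(-1)^1·(+1)^0 = -1.
v=3: a=3^4·(≡1), b=3^0·(≡2) mod 3; (1|3)=+1, (2|3)=-1; (−1)^{4·0·1}·(+1)^0·(-1)^4 = +1.
v=19: a=19^-2·(≡3), b=19^1·(≡6) mod 19; (3|19)=-1, (6|19)=+1; (−1)^{-2·1·9}·(-1)^1·(+1)^-2 = -1.
v=5: a=5^3·(≡4), b=5^-2·(≡1) mod 5; (4|5)=+1, (1|5)=+1; (−1)^{3·-2·2}·(+1)^-2·(+1)^3 = +1.
v=7: a=7^0·(≡1), b=7^2·(≡2) mod 7; (1|7)=+1, (2|7)=+1; (−1)^{0·2·3}·(+1)^2·(+1)^0 = +1.
v=31: a=31^-2·(≡23), b=31^0·(≡7) mod 31; (23|31)=-1, (7|31)=+1; (−1)^{-2·0·15}·(-1)^0·(+1)^-2 = +1.
v=11: a=11^2·(≡2), b=11^1·(≡4) mod 11; (2|11)=-1, (4|11)=+1; (−1)^{2·1·5}·(-1)^1·(+1)^2 = -1.
|Ram(-5, -46189)| = 6, even; anisotropic at {2, 11, 13, 17, 19, ∞}.

[2, 11, 13, 17, 19, inf]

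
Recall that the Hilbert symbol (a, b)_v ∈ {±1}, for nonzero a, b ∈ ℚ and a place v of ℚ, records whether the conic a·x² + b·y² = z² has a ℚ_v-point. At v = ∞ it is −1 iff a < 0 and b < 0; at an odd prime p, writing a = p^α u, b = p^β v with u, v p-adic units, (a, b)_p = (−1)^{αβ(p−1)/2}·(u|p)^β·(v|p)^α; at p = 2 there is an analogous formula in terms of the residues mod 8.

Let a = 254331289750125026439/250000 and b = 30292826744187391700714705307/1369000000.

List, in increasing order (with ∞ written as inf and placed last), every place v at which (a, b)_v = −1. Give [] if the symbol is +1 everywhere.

[2, 11, 13, 23]

(a, b) ≡ (759, 4147) mod (ℚ^×)²; places V = {2, 3, 5, 7, 11, 13, 17, 23, 29, 37, ∞}.
(a,b)_29: α=2, u≡13; β=5, v≡18 (mod 29); (13|29)=+1, (18|29)=-1; sign (−1)^0·+1^5·-1^2 = +1.
(a,b)_13: α=2, u≡11; β=3, v≡11 (mod 13); (11|13)=-1, (11|13)=-1; sign (−1)^0·-1^3·-1^2 = -1.
(a,b)_2: α=-4, β=-6; u≡7, v≡3 (mod 8); ε(u)ε(v)=1·1, αω(v)=-4·1, βω(u)=-6·0; sum ≡ 1  ⇒  -1.
(a,b)_17: α=4, u≡11; β=4, v≡16 (mod 17); (11|17)=-1, (16|17)=+1; sign (−1)^0·-1^4·+1^4 = +1.
(a,b)_7: α=2, u≡5; β=4, v≡3 (mod 7); (5|7)=-1, (3|7)=-1; sign (−1)^0·-1^4·-1^2 = +1.
(a,b)_23: α=3, u≡19; β=4, v≡19 (mod 23); (19|23)=-1, (19|23)=-1; sign (−1)^0·-1^4·-1^3 = -1.
(a,b)_∞: sgn(759)=+, sgn(4147)=+, so +1.
(a,b)_5: α=-6, u≡4; β=-6, v≡2 (mod 5); (4|5)=+1, (2|5)=-1; sign (−1)^0·+1^-6·-1^-6 = +1.
(a,b)_37: α=0, u≡13; β=-2, v≡12 (mod 37); (13|37)=-1, (12|37)=+1; sign (−1)^0·-1^-2·+1^0 = +1.
(a,b)_3: α=3, u≡1; β=2, v≡1 (mod 3); (1|3)=+1, (1|3)=+1; sign (−1)^0·+1^2·+1^3 = +1.
(a,b)_11: α=3, u≡4; β=3, v≡5 (mod 11); (4|11)=+1, (5|11)=+1; sign (−1)^1·+1^3·+1^3 = -1.
Ram(759, 4147) = {2, 11, 13, 23}; no ℚ_2-point on the conic.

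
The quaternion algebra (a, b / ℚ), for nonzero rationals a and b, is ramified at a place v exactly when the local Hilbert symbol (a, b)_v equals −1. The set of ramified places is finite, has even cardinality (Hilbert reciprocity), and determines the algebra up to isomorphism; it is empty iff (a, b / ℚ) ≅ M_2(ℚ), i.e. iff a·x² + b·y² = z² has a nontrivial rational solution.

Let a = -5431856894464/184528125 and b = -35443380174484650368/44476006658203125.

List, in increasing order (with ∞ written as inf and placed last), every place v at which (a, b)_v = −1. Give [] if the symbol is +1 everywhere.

Mod squares: a ≡ -44330, b ≡ -405790. Check v ∈ {∞, 2, 3, 5, 7, 11, 13, 17, 23, 29, 31, 41}.
v=2: v_2(a)=9, v_2(b)=7; units ≡ 3, 1 (mod 8); ε·ε+αω+βω = 1·0+9·0+7·1 ≡ 1  ⇒  (a,b)_2 = -1.
v=∞: -44330 < 0 and -405790 < 0  ⇒  (a,b)_∞ = -1.
v=31: a=31^1·(≡17), b=31^1·(≡24) mod 31; (17|31)=-1, (24|31)=-1; (−1)^{1·1·15}·(-1)^1·(-1)^1 = -1.
v=41: a=41^0·(≡5), b=41^2·(≡38) mod 41; (5|41)=+1, (38|41)=-1; (−1)^{0·2·20}·(+1)^2·(-1)^0 = +1.
v=17: a=17^2·(≡5), b=17^1·(≡9) mod 17; (5|17)=-1, (9|17)=+1; (−1)^{2·1·8}·(-1)^1·(+1)^2 = -1.
v=3: a=3^-10·(≡1), b=3^-16·(≡2) mod 3; (1|3)=+1, (2|3)=-1; (−1)^{-10·-16·1}·(+1)^-16·(-1)^-10 = +1.
v=13: a=13^3·(≡9), b=13^6·(≡11) mod 13; (9|13)=+1, (11|13)=-1; (−1)^{3·6·6}·(+1)^6·(-1)^3 = -1.
v=23: a=23^0·(≡15), b=23^-2·(≡22) mod 23; (15|23)=-1, (22|23)=-1; (−1)^{0·-2·11}·(-1)^-2·(-1)^0 = +1.
v=7: a=7^2·(≡2), b=7^1·(≡1) mod 7; (2|7)=+1, (1|7)=+1; (−1)^{2·1·3}·(+1)^1·(+1)^2 = +1.
v=29: a=29^0·(≡19), b=29^2·(≡20) mod 29; (19|29)=-1, (20|29)=+1; (−1)^{0·2·14}·(-1)^2·(+1)^0 = +1.
v=11: a=11^1·(≡10), b=11^1·(≡9) mod 11; (10|11)=-1, (9|11)=+1; (−1)^{1·1·5}·(-1)^1·(+1)^1 = +1.
v=5: a=5^-5·(≡4), b=5^-9·(≡3) mod 5; (4|5)=+1, (3|5)=-1; (−1)^{-5·-9·2}·(+1)^-9·(-1)^-5 = -1.
(-44330, -405790 / ℚ) ramifies at {2, 5, 13, 17, 31, ∞}: a division algebra.

[2, 5, 13, 17, 31, inf]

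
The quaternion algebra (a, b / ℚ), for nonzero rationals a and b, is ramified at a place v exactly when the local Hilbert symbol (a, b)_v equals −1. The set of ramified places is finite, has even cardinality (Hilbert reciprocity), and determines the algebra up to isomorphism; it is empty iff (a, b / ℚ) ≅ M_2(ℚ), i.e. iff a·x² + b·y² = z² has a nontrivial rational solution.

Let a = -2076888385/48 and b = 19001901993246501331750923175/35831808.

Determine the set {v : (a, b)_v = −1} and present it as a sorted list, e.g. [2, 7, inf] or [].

[]

Mod squares: a ≡ -40755, b ≡ 741. Check v ∈ {∞, 2, 3, 5, 7, 11, 13, 17, 19, 23, 31}.
v=13: a=13^1·(≡11), b=13^1·(≡11) mod 13; (11|13)=-1, (11|13)=-1; (−1)^{1·1·6}·(-1)^1·(-1)^1 = +1.
v=31: a=31^0·(≡10), b=31^2·(≡7) mod 31; (10|31)=+1, (7|31)=+1; (−1)^{0·2·15}·(+1)^2·(+1)^0 = +1.
v=3: a=3^-1·(≡2), b=3^-7·(≡1) mod 3; (2|3)=-1, (1|3)=+1; (−1)^{-1·-7·1}·(-1)^-7·(+1)^-1 = +1.
v=11: a=11^1·(≡6), b=11^4·(≡1) mod 11; (6|11)=-1, (1|11)=+1; (−1)^{1·4·5}·(-1)^4·(+1)^1 = +1.
v=∞: -40755 < 0 and 741 > 0  ⇒  (a,b)_∞ = +1.
v=17: a=17^2·(≡7), b=17^4·(≡7) mod 17; (7|17)=-1, (7|17)=-1; (−1)^{2·4·8}·(-1)^4·(-1)^2 = +1.
v=2: v_2(a)=-4, v_2(b)=-14; units ≡ 5, 5 (mod 8); ε·ε+αω+βω = 0·0+-4·1+-14·1 ≡ 0  ⇒  (a,b)_2 = +1.
v=5: a=5^1·(≡1), b=5^2·(≡4) mod 5; (1|5)=+1, (4|5)=+1; (−1)^{1·2·2}·(+1)^2·(+1)^1 = +1.
v=7: a=7^0·(≡5), b=7^2·(≡6) mod 7; (5|7)=-1, (6|7)=-1; (−1)^{0·2·3}·(-1)^2·(-1)^0 = +1.
v=19: a=19^1·(≡3), b=19^3·(≡4) mod 19; (3|19)=-1, (4|19)=+1; (−1)^{1·3·9}·(-1)^3·(+1)^1 = +1.
v=23: a=23^2·(≡6), b=23^6·(≡21) mod 23; (6|23)=+1, (21|23)=-1; (−1)^{2·6·11}·(+1)^6·(-1)^2 = +1.
Ram(a, b) = ∅: the form -40755·x² + 741·y² − z² is isotropic over every ℚ_v, so by Hasse–Minkowski it is isotropic over ℚ.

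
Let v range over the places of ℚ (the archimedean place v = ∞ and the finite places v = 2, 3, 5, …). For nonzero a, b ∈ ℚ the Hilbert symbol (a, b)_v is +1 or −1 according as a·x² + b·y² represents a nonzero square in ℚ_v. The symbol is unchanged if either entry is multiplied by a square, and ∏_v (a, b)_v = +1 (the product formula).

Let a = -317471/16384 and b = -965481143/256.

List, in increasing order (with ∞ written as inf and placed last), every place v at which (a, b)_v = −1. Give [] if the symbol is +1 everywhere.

[11, 19, 23, inf]

(a, b) ≡ (-6479, -23) mod (ℚ^×)²; places V = {2, 7, 11, 19, 23, 31, ∞}.
(a,b)_∞: sgn(-6479)=−, sgn(-23)=−, so -1.
(a,b)_31: α=1, u≡9; β=2, v≡2 (mod 31); (9|31)=+1, (2|31)=+1; sign (−1)^0·+1^2·+1^1 = +1.
(a,b)_19: α=1, u≡5; β=2, v≡8 (mod 19); (5|19)=+1, (8|19)=-1; sign (−1)^0·+1^2·-1^1 = -1.
(a,b)_2: α=-14, β=-8; u≡1, v≡1 (mod 8); ε(u)ε(v)=0·0, αω(v)=-14·0, βω(u)=-8·0; sum ≡ 0  ⇒  +1.
(a,b)_11: α=1, u≡5; β=2, v≡10 (mod 11); (5|11)=+1, (10|11)=-1; sign (−1)^0·+1^2·-1^1 = -1.
(a,b)_7: α=2, u≡6; β=0, v≡6 (mod 7); (6|7)=-1, (6|7)=-1; sign (−1)^0·-1^0·-1^2 = +1.
(a,b)_23: α=0, u≡17; β=1, v≡22 (mod 23); (17|23)=-1, (22|23)=-1; sign (−1)^0·-1^1·-1^0 = -1.
|Ram(-6479, -23)| = 4, even; anisotropic at {11, 19, 23, ∞}.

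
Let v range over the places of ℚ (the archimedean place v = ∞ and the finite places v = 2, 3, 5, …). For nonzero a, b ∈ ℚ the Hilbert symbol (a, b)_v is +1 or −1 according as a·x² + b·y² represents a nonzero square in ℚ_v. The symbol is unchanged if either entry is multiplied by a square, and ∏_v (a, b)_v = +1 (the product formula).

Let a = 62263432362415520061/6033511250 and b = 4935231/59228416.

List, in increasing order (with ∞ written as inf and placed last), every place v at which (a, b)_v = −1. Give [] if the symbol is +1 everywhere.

(a, b) ≡ (602, 31) mod (ℚ^×)²; places V = {2, 3, 5, 7, 13, 19, 23, 31, 37, 43, ∞}.
(a,b)_13: α=-6, u≡10; β=-2, v≡8 (mod 13); (10|13)=+1, (8|13)=-1; sign (−1)^0·+1^-2·-1^-6 = +1.
(a,b)_37: α=0, u≡26; β=-2, v≡29 (mod 37); (26|37)=+1, (29|37)=-1; sign (−1)^0·+1^-2·-1^0 = +1.
(a,b)_23: α=2, u≡13; β=0, v≡12 (mod 23); (13|23)=+1, (12|23)=+1; sign (−1)^0·+1^0·+1^2 = +1.
(a,b)_∞: sgn(602)=+, sgn(31)=+, so +1.
(a,b)_31: α=4, u≡22; β=1, v≡8 (mod 31); (22|31)=-1, (8|31)=+1; sign (−1)^0·-1^1·+1^4 = -1.
(a,b)_7: α=1, u≡1; β=2, v≡5 (mod 7); (1|7)=+1, (5|7)=-1; sign (−1)^0·+1^2·-1^1 = -1.
(a,b)_2: α=-1, β=-8; u≡5, v≡7 (mod 8); ε(u)ε(v)=0·1, αω(v)=-1·0, βω(u)=-8·1; sum ≡ 0  ⇒  +1.
(a,b)_3: α=2, u≡2; β=2, v≡1 (mod 3); (2|3)=-1, (1|3)=+1; sign (−1)^0·-1^2·+1^2 = +1.
(a,b)_5: α=-4, u≡2; β=0, v≡1 (mod 5); (2|5)=-1, (1|5)=+1; sign (−1)^0·-1^0·+1^-4 = +1.
(a,b)_43: α=1, u≡1; β=0, v≡35 (mod 43); (1|43)=+1, (35|43)=+1; sign (−1)^0·+1^0·+1^1 = +1.
(a,b)_19: α=6, u≡10; β=2, v≡10 (mod 19); (10|19)=-1, (10|19)=-1; sign (−1)^0·-1^2·-1^6 = +1.
|Ram(602, 31)| = 2, even; anisotropic at {7, 31}.

[7, 31]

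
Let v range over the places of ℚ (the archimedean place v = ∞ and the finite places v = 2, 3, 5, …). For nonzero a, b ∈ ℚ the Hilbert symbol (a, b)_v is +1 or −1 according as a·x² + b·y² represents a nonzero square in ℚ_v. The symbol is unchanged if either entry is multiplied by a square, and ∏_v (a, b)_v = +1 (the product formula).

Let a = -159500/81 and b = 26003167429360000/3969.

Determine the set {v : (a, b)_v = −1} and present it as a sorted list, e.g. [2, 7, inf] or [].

[2, 11, 17, 31]

Mod squares: a ≡ -1595, b ≡ 6388294. Check v ∈ {∞, 2, 3, 5, 7, 11, 17, 19, 29, 31}.
v=17: a=17^0·(≡10), b=17^1·(≡6) mod 17; (10|17)=-1, (6|17)=-1; (−1)^{0·1·8}·(-1)^1·(-1)^0 = -1.
v=∞: -1595 < 0 and 6388294 > 0  ⇒  (a,b)_∞ = +1.
v=31: a=31^0·(≡3), b=31^1·(≡6) mod 31; (3|31)=-1, (6|31)=-1; (−1)^{0·1·15}·(-1)^1·(-1)^0 = -1.
v=29: a=29^1·(≡8), b=29^3·(≡21) mod 29; (8|29)=-1, (21|29)=-1; (−1)^{1·3·14}·(-1)^3·(-1)^1 = +1.
v=19: a=19^0·(≡1), b=19^1·(≡15) mod 19; (1|19)=+1, (15|19)=-1; (−1)^{0·1·9}·(+1)^1·(-1)^0 = +1.
v=7: a=7^0·(≡4), b=7^-2·(≡3) mod 7; (4|7)=+1, (3|7)=-1; (−1)^{0·-2·3}·(+1)^-2·(-1)^0 = +1.
v=3: a=3^-4·(≡1), b=3^-4·(≡1) mod 3; (1|3)=+1, (1|3)=+1; (−1)^{-4·-4·1}·(+1)^-4·(+1)^-4 = +1.
v=2: v_2(a)=2, v_2(b)=7; units ≡ 5, 3 (mod 8); ε·ε+αω+βω = 0·1+2·1+7·1 ≡ 1  ⇒  (a,b)_2 = -1.
v=5: a=5^3·(≡4), b=5^4·(≡4) mod 5; (4|5)=+1, (4|5)=+1; (−1)^{3·4·2}·(+1)^4·(+1)^3 = +1.
v=11: a=11^1·(≡5), b=11^3·(≡9) mod 11; (5|11)=+1, (9|11)=+1; (−1)^{1·3·5}·(+1)^3·(+1)^1 = -1.
Ram(-1595, 6388294) = {2, 11, 17, 31}; no ℚ_2-point on the conic.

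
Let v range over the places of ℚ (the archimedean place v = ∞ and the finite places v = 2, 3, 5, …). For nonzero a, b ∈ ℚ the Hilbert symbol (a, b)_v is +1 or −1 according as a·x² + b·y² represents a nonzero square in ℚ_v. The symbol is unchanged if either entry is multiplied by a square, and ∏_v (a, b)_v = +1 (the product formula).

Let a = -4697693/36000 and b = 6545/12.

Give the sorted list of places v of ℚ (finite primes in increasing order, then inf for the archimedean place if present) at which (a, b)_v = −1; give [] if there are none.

Mod squares: a ≡ -770, b ≡ 19635. Check v ∈ {∞, 2, 3, 5, 7, 11, 13, 17, 19}.
v=∞: -770 < 0 and 19635 > 0  ⇒  (a,b)_∞ = +1.
v=19: a=19^2·(≡11), b=19^0·(≡15) mod 19; (11|19)=+1, (15|19)=-1; (−1)^{2·0·9}·(+1)^0·(-1)^2 = +1.
v=2: v_2(a)=-5, v_2(b)=-2; units ≡ 7, 3 (mod 8); ε·ε+αω+βω = 1·1+-5·1+-2·0 ≡ 0  ⇒  (a,b)_2 = +1.
v=11: a=11^1·(≡7), b=11^1·(≡1) mod 11; (7|11)=-1, (1|11)=+1; (−1)^{1·1·5}·(-1)^1·(+1)^1 = +1.
v=3: a=3^-2·(≡1), b=3^-1·(≡2) mod 3; (1|3)=+1, (2|3)=-1; (−1)^{-2·-1·1}·(+1)^-1·(-1)^-2 = +1.
v=13: a=13^2·(≡12), b=13^0·(≡7) mod 13; (12|13)=+1, (7|13)=-1; (−1)^{2·0·6}·(+1)^0·(-1)^2 = +1.
v=5: a=5^-3·(≡4), b=5^1·(≡2) mod 5; (4|5)=+1, (2|5)=-1; (−1)^{-3·1·2}·(+1)^1·(-1)^-3 = -1.
v=7: a=7^1·(≡2), b=7^1·(≡5) mod 7; (2|7)=+1, (5|7)=-1; (−1)^{1·1·3}·(+1)^1·(-1)^1 = +1.
v=17: a=17^0·(≡11), b=17^1·(≡8) mod 17; (11|17)=-1, (8|17)=+1; (−1)^{0·1·8}·(-1)^1·(+1)^0 = -1.
|Ram(-770, 19635)| = 2, even; anisotropic at {5, 17}.

[5, 17]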